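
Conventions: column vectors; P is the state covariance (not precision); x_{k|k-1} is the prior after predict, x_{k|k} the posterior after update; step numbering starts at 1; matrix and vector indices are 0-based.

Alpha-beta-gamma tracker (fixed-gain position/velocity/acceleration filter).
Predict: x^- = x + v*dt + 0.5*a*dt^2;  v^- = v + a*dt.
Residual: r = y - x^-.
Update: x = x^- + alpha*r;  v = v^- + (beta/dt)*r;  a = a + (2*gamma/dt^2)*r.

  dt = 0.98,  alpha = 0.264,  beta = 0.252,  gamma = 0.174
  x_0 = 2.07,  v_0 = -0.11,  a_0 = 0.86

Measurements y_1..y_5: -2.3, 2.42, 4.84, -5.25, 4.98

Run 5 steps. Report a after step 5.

step 1: x_pred=2.3752  r=-4.6752  x^+=1.1409  v^+=-0.4694  a^+=-0.8340
step 2: x_pred=0.2804  r=2.1396  x^+=0.8453  v^+=-0.7366  a^+=-0.0588
step 3: x_pred=0.0952  r=4.7448  x^+=1.3478  v^+=0.4259  a^+=1.6605
step 4: x_pred=2.5626  r=-7.8126  x^+=0.5001  v^+=0.0443  a^+=-1.1704
step 5: x_pred=-0.0186  r=4.9986  x^+=1.3011  v^+=0.1826  a^+=0.6408

a_post = 0.6408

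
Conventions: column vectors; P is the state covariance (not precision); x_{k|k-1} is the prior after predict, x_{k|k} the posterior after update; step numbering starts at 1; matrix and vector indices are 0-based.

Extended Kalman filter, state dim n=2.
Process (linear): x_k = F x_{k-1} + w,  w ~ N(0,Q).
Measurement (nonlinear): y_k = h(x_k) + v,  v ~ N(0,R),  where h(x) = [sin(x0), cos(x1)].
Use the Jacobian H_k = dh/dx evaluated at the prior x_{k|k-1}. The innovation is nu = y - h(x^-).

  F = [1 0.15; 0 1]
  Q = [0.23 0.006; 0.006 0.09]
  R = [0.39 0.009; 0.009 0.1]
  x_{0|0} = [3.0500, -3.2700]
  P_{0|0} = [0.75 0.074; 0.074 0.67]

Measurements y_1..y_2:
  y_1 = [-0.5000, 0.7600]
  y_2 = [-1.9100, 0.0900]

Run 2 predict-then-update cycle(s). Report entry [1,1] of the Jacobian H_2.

H_jac[1,1] = -0.9951

step 1: x^-=[2.5595, -3.2700]  P^-=[1.0173 0.1805; 0.1805 0.7600]  H_jac=[-0.8353 0.0000; 0.0000 -0.1281]  S=[1.0998 0.0283; 0.0283 0.1125]  K=[-0.7723 -0.0111; -0.1156 -0.8363]  nu=[-1.0498, 1.7518]  x^+=[3.3508, -4.6136]  P^+=[0.3607 0.0630; 0.0630 0.6612]
step 2: x^-=[2.6588, -4.6136]  P^-=[0.6245 0.1681; 0.1681 0.7512]  H_jac=[-0.8857 0.0000; 0.0000 -0.9951]  S=[0.8799 0.1572; 0.1572 0.8439]  K=[-0.6136 -0.0840; -0.0114 -0.8837]  nu=[-2.3743, 0.1886]  x^+=[4.0998, -4.7533]  P^+=[0.2710 0.0140; 0.0140 0.0889]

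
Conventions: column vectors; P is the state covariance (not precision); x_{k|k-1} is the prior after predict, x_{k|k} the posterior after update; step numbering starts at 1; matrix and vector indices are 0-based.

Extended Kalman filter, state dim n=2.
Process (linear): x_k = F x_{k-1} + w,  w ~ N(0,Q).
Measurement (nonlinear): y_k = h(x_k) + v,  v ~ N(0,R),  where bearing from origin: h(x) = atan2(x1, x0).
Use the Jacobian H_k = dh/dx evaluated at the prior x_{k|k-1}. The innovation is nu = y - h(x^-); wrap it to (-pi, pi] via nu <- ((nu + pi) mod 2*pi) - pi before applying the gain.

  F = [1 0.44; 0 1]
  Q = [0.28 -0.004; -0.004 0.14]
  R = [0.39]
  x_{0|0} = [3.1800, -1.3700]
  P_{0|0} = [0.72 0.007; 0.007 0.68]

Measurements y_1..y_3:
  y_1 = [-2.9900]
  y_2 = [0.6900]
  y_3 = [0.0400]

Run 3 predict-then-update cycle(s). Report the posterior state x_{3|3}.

step 1: x^-=[2.5772, -1.3700]  P^-=[1.1378 0.3022; 0.3022 0.8200]  H_jac=[0.1608 0.3025]  S=[0.5239]  K=[0.5238; 0.5663]  nu=[-2.5014]  x^+=[1.2670, -2.7865]  P^+=[0.9941 0.1468; 0.1468 0.6520]
step 2: x^-=[0.0409, -2.7865]  P^-=[1.5295 0.4297; 0.4297 0.7920]  H_jac=[0.3588 0.0053]  S=[0.5885]  K=[0.9363; 0.2690]  nu=[2.2461]  x^+=[2.1439, -2.1823]  P^+=[1.0136 0.2814; 0.2814 0.7494]
step 3: x^-=[1.1837, -2.1823]  P^-=[1.6863 0.6072; 0.6072 0.8894]  H_jac=[0.3541 0.1921]  S=[0.7168]  K=[0.9957; 0.5382]  nu=[1.1138]  x^+=[2.2927, -1.5828]  P^+=[0.9757 0.2230; 0.2230 0.6818]

x_post = [2.2927, -1.5828]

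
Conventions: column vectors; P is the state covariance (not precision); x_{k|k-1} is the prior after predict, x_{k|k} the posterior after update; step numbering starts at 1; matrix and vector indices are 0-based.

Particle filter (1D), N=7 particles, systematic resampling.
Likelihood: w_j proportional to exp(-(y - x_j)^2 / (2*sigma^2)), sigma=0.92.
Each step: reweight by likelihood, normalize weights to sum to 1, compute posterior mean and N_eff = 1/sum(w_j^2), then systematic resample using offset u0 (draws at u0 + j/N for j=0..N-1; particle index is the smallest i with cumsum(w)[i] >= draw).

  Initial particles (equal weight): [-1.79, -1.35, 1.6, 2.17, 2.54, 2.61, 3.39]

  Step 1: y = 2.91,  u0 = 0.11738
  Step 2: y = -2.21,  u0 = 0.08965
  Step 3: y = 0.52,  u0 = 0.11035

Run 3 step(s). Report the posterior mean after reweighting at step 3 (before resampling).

post_mean = 2.1961

step 1: w=[0.0000, 0.0000, 0.0947, 0.1889, 0.2408, 0.2476, 0.2279]  mean=2.5920  Neff=4.6316  idx=[3, 3, 4, 5, 5, 6, 6]
step 2: w=[0.4309, 0.4309, 0.0586, 0.0394, 0.0394, 0.0003, 0.0003]  mean=2.2272  Neff=2.6457  idx=[0, 0, 0, 1, 1, 1, 3]
step 3: w=[0.1568, 0.1568, 0.1568, 0.1568, 0.1568, 0.1568, 0.0593]  mean=2.1961  Neff=6.6225  idx=[0, 1, 2, 3, 4, 5, 6]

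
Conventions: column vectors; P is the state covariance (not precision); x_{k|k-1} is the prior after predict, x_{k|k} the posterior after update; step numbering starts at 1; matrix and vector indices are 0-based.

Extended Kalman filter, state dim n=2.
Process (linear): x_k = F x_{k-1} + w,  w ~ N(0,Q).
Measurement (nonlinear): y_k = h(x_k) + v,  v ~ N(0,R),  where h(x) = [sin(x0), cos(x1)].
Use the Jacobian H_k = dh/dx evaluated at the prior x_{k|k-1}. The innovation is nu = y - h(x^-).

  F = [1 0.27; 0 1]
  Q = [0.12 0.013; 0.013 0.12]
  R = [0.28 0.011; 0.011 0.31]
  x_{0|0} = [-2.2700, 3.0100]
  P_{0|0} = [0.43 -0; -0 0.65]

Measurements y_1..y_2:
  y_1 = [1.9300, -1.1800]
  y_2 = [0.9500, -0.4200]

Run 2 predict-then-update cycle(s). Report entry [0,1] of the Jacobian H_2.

step 1: x^-=[-1.4573, 3.0100]  P^-=[0.5974 0.1885; 0.1885 0.7700]  H_jac=[0.1133 0.0000; 0.0000 -0.1312]  S=[0.2877 0.0082; 0.0082 0.3233]  K=[0.2375 -0.0825; 0.0832 -0.3147]  nu=[2.9236, -0.1886]  x^+=[-0.7473, 3.3125]  P^+=[0.5793 0.1751; 0.1751 0.7364]
step 2: x^-=[0.1471, 3.3125]  P^-=[0.8475 0.3869; 0.3869 0.8564]  H_jac=[0.9892 0.0000; 0.0000 0.1701]  S=[1.1093 0.0761; 0.0761 0.3348]  K=[0.7540 0.0252; 0.3202 0.3624]  nu=[0.8034, 0.5654]  x^+=[0.7672, 3.7747]  P^+=[0.2137 0.0947; 0.0947 0.6811]

H_jac[0,1] = 0.0000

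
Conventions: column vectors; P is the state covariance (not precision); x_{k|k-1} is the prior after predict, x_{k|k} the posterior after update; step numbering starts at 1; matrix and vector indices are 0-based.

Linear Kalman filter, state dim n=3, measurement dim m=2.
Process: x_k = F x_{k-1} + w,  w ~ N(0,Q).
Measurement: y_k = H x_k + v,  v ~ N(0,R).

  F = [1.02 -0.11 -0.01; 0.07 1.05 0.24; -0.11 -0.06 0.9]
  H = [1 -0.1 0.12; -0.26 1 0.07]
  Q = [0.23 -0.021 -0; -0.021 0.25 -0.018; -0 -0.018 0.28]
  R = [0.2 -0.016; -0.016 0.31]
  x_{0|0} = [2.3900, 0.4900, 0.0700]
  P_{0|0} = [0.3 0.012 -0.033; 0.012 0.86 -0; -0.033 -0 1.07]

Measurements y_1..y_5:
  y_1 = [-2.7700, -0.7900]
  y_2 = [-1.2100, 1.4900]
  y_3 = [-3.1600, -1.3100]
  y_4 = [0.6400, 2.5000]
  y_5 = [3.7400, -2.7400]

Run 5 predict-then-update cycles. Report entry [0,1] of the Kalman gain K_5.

K[0,1] = -0.0365

step 1: x^-=[2.3832, 0.6986, -0.2293]  P^-=[0.5506 -0.0968 -0.0685; -0.0968 1.2619 0.1540; -0.0685 0.1540 1.1601]  S=[0.7791 -0.3602; -0.3602 1.6892]  K=[0.7117 0.0069; 0.1028 0.7903; 0.1555 0.1829]  nu=[-5.0558, -0.8529]  x^+=[-1.2210, -0.4954, -1.1716]  P^+=[0.1594 0.0399 -0.1096; 0.0399 0.2573 -0.0516; -0.1096 -0.0516 1.1052]
step 2: x^-=[-1.1792, -0.8868, -0.8904]  P^-=[0.3922 -0.0245 -0.1238; -0.0245 0.5743 0.1465; -0.1238 0.1465 1.2059]  S=[0.5870 -0.1786; -0.1786 0.9544]  K=[0.6404 -0.0217; 0.0836 0.6347; 0.1003 0.2944]  nu=[-0.0126, 2.1325]  x^+=[-1.2336, 0.4658, -0.2639]  P^+=[0.1460 0.0295 -0.1221; 0.0295 0.2046 -0.0210; -0.1221 -0.0210 1.1278]
step 3: x^-=[-1.3068, 0.3394, -0.1298]  P^-=[0.3803 -0.0345 -0.1368; -0.0345 0.5309 0.1840; -0.1368 0.1840 1.2229]  S=[0.5729 -0.1776; -0.1776 0.9213]  K=[0.6308 -0.0336; 0.0762 0.6147; 0.0936 0.3493]  nu=[-1.8037, -1.9801]  x^+=[-2.3782, -1.0151, -0.9902]  P^+=[0.1438 0.0254 -0.1212; 0.0254 0.1961 -0.0029; -0.1212 -0.0029 1.1171]
step 4: x^-=[-2.3042, -1.4700, -0.5687]  P^-=[0.3789 -0.0386 -0.1373; -0.0386 0.5295 0.1996; -0.1373 0.1996 1.2119]  S=[0.5716 -0.1796; -0.1796 0.9240]  K=[0.6293 -0.0364; 0.0746 0.6135; 0.0940 0.3648]  nu=[2.8654, 3.4107]  x^+=[-0.6252, 0.8361, 0.9447]  P^+=[0.1430 0.0241 -0.1182; 0.0241 0.1950 0.0041; -0.1182 0.0041 1.0963]
step 5: x^-=[-0.7391, 1.0608, 0.8689]  P^-=[0.3783 -0.0393 -0.1348; -0.0393 0.5304 0.2020; -0.1348 0.2020 1.1937]  S=[0.5714 -0.1801; -0.1801 0.9255]  K=[0.6291 -0.0365; 0.0743 0.6139; 0.0943 0.3648]  nu=[4.4809, -4.0538]  x^+=[2.2277, -1.0949, -0.1873]  P^+=[0.1427 0.0238 -0.1157; 0.0238 0.1949 0.0061; -0.1157 0.0061 1.0778]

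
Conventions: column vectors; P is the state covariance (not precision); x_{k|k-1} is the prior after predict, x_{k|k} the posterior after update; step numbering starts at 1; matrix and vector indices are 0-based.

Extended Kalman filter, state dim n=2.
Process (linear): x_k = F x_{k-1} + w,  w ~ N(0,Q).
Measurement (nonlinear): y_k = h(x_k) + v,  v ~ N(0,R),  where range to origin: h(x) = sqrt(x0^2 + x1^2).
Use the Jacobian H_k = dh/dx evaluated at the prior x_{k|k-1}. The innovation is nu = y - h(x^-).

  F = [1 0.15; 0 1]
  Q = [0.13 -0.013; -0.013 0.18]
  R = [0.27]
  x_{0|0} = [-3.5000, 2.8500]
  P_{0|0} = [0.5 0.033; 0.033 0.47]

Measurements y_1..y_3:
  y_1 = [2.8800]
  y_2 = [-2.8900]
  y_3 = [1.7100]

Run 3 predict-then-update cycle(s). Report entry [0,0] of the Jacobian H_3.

step 1: x^-=[-3.0725, 2.8500]  P^-=[0.6505 0.0905; 0.0905 0.6500]  H_jac=[-0.7332 0.6801]  S=[0.8300]  K=[-0.5004; 0.4526]  nu=[-1.3108]  x^+=[-2.4166, 2.2567]  P^+=[0.4426 0.2785; 0.2785 0.4800]
step 2: x^-=[-2.0780, 2.2567]  P^-=[0.6670 0.3375; 0.3375 0.6600]  H_jac=[-0.6774 0.7356]  S=[0.5968]  K=[-0.3410; 0.4304]  nu=[-5.9577]  x^+=[-0.0463, -0.3074]  P^+=[0.5976 0.4251; 0.4251 0.5494]
step 3: x^-=[-0.0924, -0.3074]  P^-=[0.8675 0.4945; 0.4945 0.7294]  H_jac=[-0.2879 -0.9577]  S=[1.2835]  K=[-0.5635; -0.6551]  nu=[1.3890]  x^+=[-0.8752, -1.2174]  P^+=[0.4598 0.0206; 0.0206 0.1785]

H_jac[0,0] = -0.2879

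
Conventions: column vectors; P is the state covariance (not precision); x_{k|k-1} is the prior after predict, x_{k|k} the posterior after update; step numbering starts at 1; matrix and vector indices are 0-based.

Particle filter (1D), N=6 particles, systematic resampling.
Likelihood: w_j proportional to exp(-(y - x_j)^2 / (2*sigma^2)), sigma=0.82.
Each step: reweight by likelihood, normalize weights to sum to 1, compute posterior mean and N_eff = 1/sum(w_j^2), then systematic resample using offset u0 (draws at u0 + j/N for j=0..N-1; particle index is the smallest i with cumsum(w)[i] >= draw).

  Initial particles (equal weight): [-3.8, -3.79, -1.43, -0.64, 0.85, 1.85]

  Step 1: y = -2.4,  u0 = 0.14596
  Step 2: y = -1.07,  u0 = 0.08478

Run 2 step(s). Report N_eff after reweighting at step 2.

N_eff = 4.0165

step 1: w=[0.2181, 0.2227, 0.4653, 0.0936, 0.0004, 0.0000]  mean=-2.3976  Neff=3.1017  idx=[0, 1, 2, 2, 2, 3]
step 2: w=[0.0011, 0.0011, 0.2520, 0.2520, 0.2520, 0.2418]  mean=-1.2442  Neff=4.0165  idx=[2, 2, 3, 4, 4, 5]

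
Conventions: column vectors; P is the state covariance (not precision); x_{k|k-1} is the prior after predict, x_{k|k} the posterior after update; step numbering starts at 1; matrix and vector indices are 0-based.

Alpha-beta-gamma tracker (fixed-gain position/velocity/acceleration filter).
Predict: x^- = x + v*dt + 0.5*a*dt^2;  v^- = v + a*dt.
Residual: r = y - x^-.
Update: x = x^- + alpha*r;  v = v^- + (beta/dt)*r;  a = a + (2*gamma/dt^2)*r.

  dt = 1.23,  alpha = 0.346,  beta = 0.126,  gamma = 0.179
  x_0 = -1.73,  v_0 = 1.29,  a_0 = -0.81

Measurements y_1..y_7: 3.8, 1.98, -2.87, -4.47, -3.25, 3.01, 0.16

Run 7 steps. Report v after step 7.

step 1: x_pred=-0.7560  r=4.5560  x^+=0.8204  v^+=0.7604  a^+=0.2681
step 2: x_pred=1.9585  r=0.0215  x^+=1.9659  v^+=1.0924  a^+=0.2732
step 3: x_pred=3.5162  r=-6.3862  x^+=1.3066  v^+=0.7742  a^+=-1.2380
step 4: x_pred=1.3224  r=-5.7924  x^+=-0.6818  v^+=-1.3419  a^+=-2.6086
step 5: x_pred=-4.3056  r=1.0556  x^+=-3.9404  v^+=-4.4424  a^+=-2.3589
step 6: x_pred=-11.1888  r=14.1988  x^+=-6.2760  v^+=-5.8893  a^+=1.0010
step 7: x_pred=-12.7626  r=12.9226  x^+=-8.2914  v^+=-3.3342  a^+=4.0589

v_post = -3.3342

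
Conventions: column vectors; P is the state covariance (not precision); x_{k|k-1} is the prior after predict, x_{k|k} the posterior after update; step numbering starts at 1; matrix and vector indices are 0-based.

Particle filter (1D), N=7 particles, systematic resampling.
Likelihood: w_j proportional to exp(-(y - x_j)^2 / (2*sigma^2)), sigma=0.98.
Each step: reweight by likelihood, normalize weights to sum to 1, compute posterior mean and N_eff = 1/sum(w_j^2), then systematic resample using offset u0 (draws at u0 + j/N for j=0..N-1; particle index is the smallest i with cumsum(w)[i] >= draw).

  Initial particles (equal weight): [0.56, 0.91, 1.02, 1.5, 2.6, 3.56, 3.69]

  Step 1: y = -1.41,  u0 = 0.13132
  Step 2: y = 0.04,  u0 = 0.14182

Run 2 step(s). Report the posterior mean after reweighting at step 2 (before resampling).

post_mean = 0.7769

step 1: w=[0.5264, 0.2409, 0.1835, 0.0483, 0.0009, 0.0000, 0.0000]  mean=0.7761  Neff=2.6948  idx=[0, 0, 0, 1, 1, 2, 3]
step 2: w=[0.1776, 0.1776, 0.1776, 0.1379, 0.1379, 0.1240, 0.0674]  mean=0.7769  Neff=6.5539  idx=[0, 1, 2, 3, 4, 5, 6]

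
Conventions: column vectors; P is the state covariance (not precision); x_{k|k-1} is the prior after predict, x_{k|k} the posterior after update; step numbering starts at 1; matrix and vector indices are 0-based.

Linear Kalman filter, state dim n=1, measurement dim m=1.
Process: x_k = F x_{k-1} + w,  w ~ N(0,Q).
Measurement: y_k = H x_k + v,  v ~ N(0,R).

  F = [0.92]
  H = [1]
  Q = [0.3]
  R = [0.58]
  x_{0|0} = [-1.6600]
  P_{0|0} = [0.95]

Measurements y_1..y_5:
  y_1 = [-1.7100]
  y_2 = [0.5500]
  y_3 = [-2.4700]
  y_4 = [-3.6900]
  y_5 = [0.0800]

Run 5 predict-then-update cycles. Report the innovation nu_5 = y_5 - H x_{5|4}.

innov = [2.3376]

step 1: x^-=[-1.5272]  P^-=[1.1041]  S=[1.6841]  K=[0.6556]  nu=[-0.1828]  x^+=[-1.6470]  P^+=[0.3802]
step 2: x^-=[-1.5153]  P^-=[0.6218]  S=[1.2018]  K=[0.5174]  nu=[2.0653]  x^+=[-0.4467]  P^+=[0.3001]
step 3: x^-=[-0.4110]  P^-=[0.5540]  S=[1.1340]  K=[0.4885]  nu=[-2.0590]  x^+=[-1.4169]  P^+=[0.2834]
step 4: x^-=[-1.3035]  P^-=[0.5398]  S=[1.1198]  K=[0.4821]  nu=[-2.3865]  x^+=[-2.4540]  P^+=[0.2796]
step 5: x^-=[-2.2576]  P^-=[0.5367]  S=[1.1167]  K=[0.4806]  nu=[2.3376]  x^+=[-1.1342]  P^+=[0.2787]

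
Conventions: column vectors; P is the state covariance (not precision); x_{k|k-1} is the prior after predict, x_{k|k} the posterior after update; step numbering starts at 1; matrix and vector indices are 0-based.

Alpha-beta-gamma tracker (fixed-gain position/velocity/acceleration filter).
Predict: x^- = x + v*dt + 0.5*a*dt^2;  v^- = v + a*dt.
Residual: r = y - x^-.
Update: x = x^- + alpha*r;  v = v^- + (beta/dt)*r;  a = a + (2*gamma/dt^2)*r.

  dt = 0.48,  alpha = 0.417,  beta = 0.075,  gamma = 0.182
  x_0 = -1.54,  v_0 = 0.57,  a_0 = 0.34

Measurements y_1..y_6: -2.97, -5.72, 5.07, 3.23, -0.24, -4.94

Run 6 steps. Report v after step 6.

step 1: x_pred=-1.2272  r=-1.7428  x^+=-1.9540  v^+=0.4609  a^+=-2.4133
step 2: x_pred=-2.0108  r=-3.7092  x^+=-3.5575  v^+=-1.2771  a^+=-8.2734
step 3: x_pred=-5.1236  r=10.1936  x^+=-0.8729  v^+=-3.6556  a^+=7.8311
step 4: x_pred=-1.7254  r=4.9554  x^+=0.3410  v^+=0.8776  a^+=15.6599
step 5: x_pred=2.5663  r=-2.8063  x^+=1.3961  v^+=7.9559  a^+=11.2264
step 6: x_pred=6.5082  r=-11.4482  x^+=1.7343  v^+=11.5558  a^+=-6.8601

v_post = 11.5558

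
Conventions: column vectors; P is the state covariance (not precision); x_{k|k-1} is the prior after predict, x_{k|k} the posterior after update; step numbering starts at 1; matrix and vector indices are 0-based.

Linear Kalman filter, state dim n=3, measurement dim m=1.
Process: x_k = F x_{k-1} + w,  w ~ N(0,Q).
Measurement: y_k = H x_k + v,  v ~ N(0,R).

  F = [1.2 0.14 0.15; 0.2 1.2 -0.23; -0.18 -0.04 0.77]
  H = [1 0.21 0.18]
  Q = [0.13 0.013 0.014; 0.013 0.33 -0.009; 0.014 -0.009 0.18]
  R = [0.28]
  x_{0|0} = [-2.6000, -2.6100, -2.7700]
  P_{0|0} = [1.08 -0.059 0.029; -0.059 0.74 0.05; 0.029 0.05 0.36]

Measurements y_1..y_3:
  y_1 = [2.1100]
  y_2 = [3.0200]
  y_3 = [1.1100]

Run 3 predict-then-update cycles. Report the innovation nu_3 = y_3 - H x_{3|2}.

step 1: x^-=[-3.9009, -3.0149, -1.5605]  P^-=[1.7005 0.2977 -0.1464; 0.2977 1.3993 -0.0816; -0.1464 -0.0816 0.4177]  S=[2.1219]  K=[0.8184; 0.2719; -0.0417]  nu=[6.9249]  x^+=[1.7668, -1.1322, -1.8489]  P^+=[0.2791 -0.1744 -0.0741; -0.1744 1.2424 -0.0576; -0.0741 -0.0576 0.4140]
step 2: x^-=[1.6843, -0.5800, -1.6964]  P^-=[0.4779 0.0281 -0.0650; 0.0281 2.1070 -0.1811; -0.0650 -0.1811 0.4580]  S=[0.8404]  K=[0.5618; 0.5212; -0.0245]  nu=[1.7629]  x^+=[2.6747, 0.3387, -1.7396]  P^+=[0.2127 -0.2179 -0.0534; -0.2179 1.8788 -0.1704; -0.0534 -0.1704 0.4575]
step 3: x^-=[2.9961, 1.3415, -1.8345]  P^-=[0.3838 0.0319 -0.0389; 0.0319 3.0625 -0.3085; -0.0389 -0.3085 0.4833]  S=[0.7905]  K=[0.4851; 0.7836; -0.0212]  nu=[-1.8376]  x^+=[2.1047, -0.0985, -1.7956]  P^+=[0.1978 -0.2686 -0.0308; -0.2686 2.5771 -0.2954; -0.0308 -0.2954 0.4830]

innov = [-1.8376]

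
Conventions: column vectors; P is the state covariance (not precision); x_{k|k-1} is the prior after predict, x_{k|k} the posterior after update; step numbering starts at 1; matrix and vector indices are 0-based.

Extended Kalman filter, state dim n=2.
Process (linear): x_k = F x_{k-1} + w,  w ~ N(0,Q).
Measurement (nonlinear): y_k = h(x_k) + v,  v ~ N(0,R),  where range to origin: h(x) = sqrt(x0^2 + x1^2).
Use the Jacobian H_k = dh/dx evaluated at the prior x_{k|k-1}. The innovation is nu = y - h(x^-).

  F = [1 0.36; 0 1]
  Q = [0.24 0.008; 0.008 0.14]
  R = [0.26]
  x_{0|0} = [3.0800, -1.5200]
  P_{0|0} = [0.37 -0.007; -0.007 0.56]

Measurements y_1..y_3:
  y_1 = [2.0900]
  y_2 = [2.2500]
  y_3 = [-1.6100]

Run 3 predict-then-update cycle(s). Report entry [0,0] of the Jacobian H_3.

H_jac[0,0] = 0.6590

step 1: x^-=[2.5328, -1.5200]  P^-=[0.6775 0.2026; 0.2026 0.7000]  H_jac=[0.8574 -0.5146]  S=[0.7647]  K=[0.6234; -0.2439]  nu=[-0.8639]  x^+=[1.9943, -1.3093]  P^+=[0.3804 0.3188; 0.3188 0.6545]
step 2: x^-=[1.5229, -1.3093]  P^-=[0.9348 0.5625; 0.5625 0.7945]  H_jac=[0.7583 -0.6519]  S=[0.5790]  K=[0.5908; -0.1579]  nu=[0.2416]  x^+=[1.6657, -1.3475]  P^+=[0.7326 0.6165; 0.6165 0.7801]
step 3: x^-=[1.1806, -1.3475]  P^-=[1.5176 0.9053; 0.9053 0.9201]  H_jac=[0.6590 -0.7522]  S=[0.5421]  K=[0.5887; -0.1761]  nu=[-3.4015]  x^+=[-0.8219, -0.7487]  P^+=[1.3297 0.9615; 0.9615 0.9033]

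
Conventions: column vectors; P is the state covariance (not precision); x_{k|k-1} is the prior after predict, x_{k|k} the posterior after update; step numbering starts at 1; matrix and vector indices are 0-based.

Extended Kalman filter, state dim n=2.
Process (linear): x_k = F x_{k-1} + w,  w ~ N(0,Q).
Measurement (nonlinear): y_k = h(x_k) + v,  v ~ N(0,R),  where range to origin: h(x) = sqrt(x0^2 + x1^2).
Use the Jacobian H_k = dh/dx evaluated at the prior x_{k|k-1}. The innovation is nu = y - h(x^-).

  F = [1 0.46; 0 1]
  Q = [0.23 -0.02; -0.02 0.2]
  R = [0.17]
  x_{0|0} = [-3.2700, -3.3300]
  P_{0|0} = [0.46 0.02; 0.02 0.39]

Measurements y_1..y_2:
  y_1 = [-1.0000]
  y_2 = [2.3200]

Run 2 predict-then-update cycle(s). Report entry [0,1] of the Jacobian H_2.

step 1: x^-=[-4.8018, -3.3300]  P^-=[0.7909 0.1794; 0.1794 0.5900]  H_jac=[-0.8217 -0.5699]  S=[1.0637]  K=[-0.7071; -0.4547]  nu=[-6.8435]  x^+=[0.0374, -0.2184]  P^+=[0.2590 -0.1626; -0.1626 0.3701]
step 2: x^-=[-0.0631, -0.2184]  P^-=[0.4178 -0.0124; -0.0124 0.5701]  H_jac=[-0.2774 -0.9607]  S=[0.7218]  K=[-0.1441; -0.7541]  nu=[2.0927]  x^+=[-0.3647, -1.7965]  P^+=[0.4028 -0.0908; -0.0908 0.1597]

H_jac[0,1] = -0.9607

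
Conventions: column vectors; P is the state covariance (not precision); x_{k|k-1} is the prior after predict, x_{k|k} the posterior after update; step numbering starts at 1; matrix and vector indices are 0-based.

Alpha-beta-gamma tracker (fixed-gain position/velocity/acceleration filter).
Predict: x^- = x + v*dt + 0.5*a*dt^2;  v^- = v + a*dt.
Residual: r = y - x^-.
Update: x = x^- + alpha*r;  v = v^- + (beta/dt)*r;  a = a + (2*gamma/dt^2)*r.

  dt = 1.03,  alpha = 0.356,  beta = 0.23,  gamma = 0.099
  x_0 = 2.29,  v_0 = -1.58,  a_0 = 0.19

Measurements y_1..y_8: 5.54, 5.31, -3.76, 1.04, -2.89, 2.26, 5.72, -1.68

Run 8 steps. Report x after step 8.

step 1: x_pred=0.7634  r=4.7766  x^+=2.4639  v^+=-0.3177  a^+=1.0815
step 2: x_pred=2.7103  r=2.5997  x^+=3.6358  v^+=1.3768  a^+=1.5667
step 3: x_pred=5.8849  r=-9.6449  x^+=2.4513  v^+=0.8367  a^+=-0.2334
step 4: x_pred=3.1893  r=-2.1493  x^+=2.4242  v^+=0.1164  a^+=-0.6345
step 5: x_pred=2.2074  r=-5.0974  x^+=0.3927  v^+=-1.6755  a^+=-1.5859
step 6: x_pred=-2.1742  r=4.4342  x^+=-0.5956  v^+=-2.3188  a^+=-0.7583
step 7: x_pred=-3.3862  r=9.1062  x^+=-0.1444  v^+=-1.0664  a^+=0.9412
step 8: x_pred=-0.7435  r=-0.9365  x^+=-1.0769  v^+=-0.3061  a^+=0.7664

x_post = -1.0769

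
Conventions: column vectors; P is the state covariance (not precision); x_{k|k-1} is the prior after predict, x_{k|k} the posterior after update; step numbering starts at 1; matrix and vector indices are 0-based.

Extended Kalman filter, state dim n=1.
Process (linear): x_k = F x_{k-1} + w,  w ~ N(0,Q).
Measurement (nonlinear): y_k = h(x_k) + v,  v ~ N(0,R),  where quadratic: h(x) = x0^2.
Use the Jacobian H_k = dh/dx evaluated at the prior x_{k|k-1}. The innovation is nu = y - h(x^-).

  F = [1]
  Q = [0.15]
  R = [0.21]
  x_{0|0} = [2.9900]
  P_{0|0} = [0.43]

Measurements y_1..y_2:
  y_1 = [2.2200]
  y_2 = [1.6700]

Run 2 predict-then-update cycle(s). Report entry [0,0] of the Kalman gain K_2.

K[0,0] = 0.2431

step 1: x^-=[2.9900]  P^-=[0.5800]  H_jac=[5.9800]  S=[20.9510]  K=[0.1655]  nu=[-6.7201]  x^+=[1.8775]  P^+=[0.0058]
step 2: x^-=[1.8775]  P^-=[0.1558]  H_jac=[3.7550]  S=[2.4070]  K=[0.2431]  nu=[-1.8550]  x^+=[1.4266]  P^+=[0.0136]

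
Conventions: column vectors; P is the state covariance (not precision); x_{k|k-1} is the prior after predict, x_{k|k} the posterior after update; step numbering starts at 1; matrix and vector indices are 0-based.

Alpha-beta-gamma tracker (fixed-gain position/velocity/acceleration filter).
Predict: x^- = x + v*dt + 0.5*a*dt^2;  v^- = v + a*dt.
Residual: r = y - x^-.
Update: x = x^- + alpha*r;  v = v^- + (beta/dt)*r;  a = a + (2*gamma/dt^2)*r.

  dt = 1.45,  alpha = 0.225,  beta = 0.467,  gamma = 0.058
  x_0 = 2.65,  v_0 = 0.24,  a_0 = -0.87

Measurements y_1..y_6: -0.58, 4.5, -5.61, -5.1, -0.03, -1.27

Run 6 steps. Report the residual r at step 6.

resid = 7.8824

step 1: x_pred=2.0834  r=-2.6634  x^+=1.4841  v^+=-1.8793  a^+=-1.0169
step 2: x_pred=-2.3099  r=6.8099  x^+=-0.7777  v^+=-1.1606  a^+=-0.6412
step 3: x_pred=-3.1347  r=-2.4753  x^+=-3.6916  v^+=-2.8876  a^+=-0.7778
step 4: x_pred=-8.6963  r=3.5963  x^+=-7.8872  v^+=-2.8572  a^+=-0.5794
step 5: x_pred=-12.6391  r=12.6091  x^+=-9.8021  v^+=0.3637  a^+=0.1163
step 6: x_pred=-9.1524  r=7.8824  x^+=-7.3789  v^+=3.0710  a^+=0.5512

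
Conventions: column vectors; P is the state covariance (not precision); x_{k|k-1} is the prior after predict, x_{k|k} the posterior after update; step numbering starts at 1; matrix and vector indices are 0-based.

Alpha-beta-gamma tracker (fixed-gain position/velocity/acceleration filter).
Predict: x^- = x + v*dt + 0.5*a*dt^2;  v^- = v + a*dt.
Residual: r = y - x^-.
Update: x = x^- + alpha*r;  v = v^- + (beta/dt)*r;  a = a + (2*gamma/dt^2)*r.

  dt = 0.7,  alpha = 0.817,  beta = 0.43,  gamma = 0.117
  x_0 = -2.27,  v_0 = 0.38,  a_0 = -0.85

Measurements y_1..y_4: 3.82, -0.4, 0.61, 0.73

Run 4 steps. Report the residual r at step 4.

resid = 0.1820

step 1: x_pred=-2.2123  r=6.0322  x^+=2.7161  v^+=3.4905  a^+=2.0307
step 2: x_pred=5.6570  r=-6.0570  x^+=0.7084  v^+=1.1913  a^+=-0.8618
step 3: x_pred=1.3312  r=-0.7212  x^+=0.7420  v^+=0.1450  a^+=-1.2062
step 4: x_pred=0.5480  r=0.1820  x^+=0.6967  v^+=-0.5875  a^+=-1.1193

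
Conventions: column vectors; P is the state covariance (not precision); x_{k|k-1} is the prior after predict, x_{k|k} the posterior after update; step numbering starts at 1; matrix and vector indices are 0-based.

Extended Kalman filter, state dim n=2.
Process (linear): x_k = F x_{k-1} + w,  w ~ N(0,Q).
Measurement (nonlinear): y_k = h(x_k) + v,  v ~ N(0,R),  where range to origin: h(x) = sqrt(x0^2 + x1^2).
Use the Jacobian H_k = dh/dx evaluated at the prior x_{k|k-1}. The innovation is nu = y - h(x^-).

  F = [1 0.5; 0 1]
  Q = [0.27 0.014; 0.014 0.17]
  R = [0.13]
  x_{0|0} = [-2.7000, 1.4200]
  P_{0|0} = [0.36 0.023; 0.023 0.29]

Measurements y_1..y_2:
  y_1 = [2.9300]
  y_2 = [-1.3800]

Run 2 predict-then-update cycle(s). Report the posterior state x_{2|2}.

step 1: x^-=[-1.9900, 1.4200]  P^-=[0.7255 0.1820; 0.1820 0.4600]  H_jac=[-0.8140 0.5809]  S=[0.5938]  K=[-0.8165; 0.2005]  nu=[0.4853]  x^+=[-2.3863, 1.5173]  P^+=[0.3296 0.2792; 0.2792 0.4361]
step 2: x^-=[-1.6276, 1.5173]  P^-=[0.9879 0.5113; 0.5113 0.6061]  H_jac=[-0.7315 0.6819]  S=[0.4304]  K=[-0.8689; 0.0914]  nu=[-3.6051]  x^+=[1.5050, 1.1877]  P^+=[0.6629 0.5455; 0.5455 0.6025]

x_post = [1.5050, 1.1877]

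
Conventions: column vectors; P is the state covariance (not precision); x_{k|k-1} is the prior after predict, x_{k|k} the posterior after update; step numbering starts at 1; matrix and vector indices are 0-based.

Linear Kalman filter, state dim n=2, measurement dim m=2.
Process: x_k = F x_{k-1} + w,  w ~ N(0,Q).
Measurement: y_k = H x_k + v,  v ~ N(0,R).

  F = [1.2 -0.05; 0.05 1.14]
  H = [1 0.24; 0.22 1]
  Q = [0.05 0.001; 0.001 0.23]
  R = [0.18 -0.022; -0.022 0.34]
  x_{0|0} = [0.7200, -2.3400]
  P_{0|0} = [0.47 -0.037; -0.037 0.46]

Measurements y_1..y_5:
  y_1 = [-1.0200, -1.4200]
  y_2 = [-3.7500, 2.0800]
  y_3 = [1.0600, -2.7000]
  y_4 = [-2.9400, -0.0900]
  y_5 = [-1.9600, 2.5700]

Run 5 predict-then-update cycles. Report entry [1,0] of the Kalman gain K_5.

K[1,0] = -0.0091

step 1: x^-=[0.9810, -2.6316]  P^-=[0.7324 -0.0475; -0.0475 0.8248]  S=[0.9371 0.2870; 0.2870 1.1793]  K=[0.7995 -0.0983; -0.0551 0.7039]  nu=[-1.3694, 0.9958]  x^+=[-0.2117, -1.8552]  P^+=[0.1671 -0.0878; -0.0878 0.2599]
step 2: x^-=[-0.1613, -2.1255]  P^-=[0.3019 -0.1236; -0.1236 0.5581]  S=[0.4547 0.0482; 0.0482 0.8583]  K=[0.6093 -0.1009; -0.0431 0.6210]  nu=[-3.0786, 4.2410]  x^+=[-2.4651, 0.6408]  P^+=[0.1302 -0.0764; -0.0764 0.2289]
step 3: x^-=[-2.9901, 0.6073]  P^-=[0.2473 -0.1085; -0.1085 0.5191]  S=[0.4051 0.0427; 0.0427 0.8233]  K=[0.5561 -0.0946; -0.0239 0.6027]  nu=[3.9044, -2.6495]  x^+=[-0.5683, -1.0830]  P^+=[0.1191 -0.0706; -0.0706 0.2210]
step 4: x^-=[-0.6278, -1.2630]  P^-=[0.2306 -0.1009; -0.1009 0.5094]  S=[0.3915 0.0448; 0.0448 0.8162]  K=[0.5375 -0.0909; -0.0137 0.5977]  nu=[-2.0091, 1.3111]  x^+=[-1.8269, -0.4518]  P^+=[0.1151 -0.0681; -0.0681 0.2185]
step 5: x^-=[-2.1697, -0.6064]  P^-=[0.2244 -0.0975; -0.0975 0.5065]  S=[0.3868 0.0463; 0.0463 0.8145]  K=[0.5304 -0.0892; -0.0091 0.5961]  nu=[0.3552, 3.6537]  x^+=[-2.3073, 1.5682]  P^+=[0.1135 -0.0670; -0.0670 0.2176]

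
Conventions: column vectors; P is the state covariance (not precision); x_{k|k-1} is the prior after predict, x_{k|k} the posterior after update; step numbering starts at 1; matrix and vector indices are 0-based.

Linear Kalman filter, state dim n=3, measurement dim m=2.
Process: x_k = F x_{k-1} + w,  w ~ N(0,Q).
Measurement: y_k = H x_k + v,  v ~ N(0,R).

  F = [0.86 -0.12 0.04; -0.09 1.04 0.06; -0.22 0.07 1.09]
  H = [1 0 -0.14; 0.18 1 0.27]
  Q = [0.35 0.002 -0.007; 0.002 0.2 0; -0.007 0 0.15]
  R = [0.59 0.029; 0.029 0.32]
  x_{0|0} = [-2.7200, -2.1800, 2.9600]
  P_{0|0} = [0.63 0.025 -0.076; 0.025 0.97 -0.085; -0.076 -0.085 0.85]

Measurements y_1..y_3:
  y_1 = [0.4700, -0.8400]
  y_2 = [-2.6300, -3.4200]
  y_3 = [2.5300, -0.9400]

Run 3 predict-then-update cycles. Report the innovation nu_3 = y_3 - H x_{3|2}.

innov = [3.4112, 1.0590]

step 1: x^-=[-1.9592, -1.8448, 3.6722]  P^-=[0.8217 -0.1497 -0.1548; -0.1497 1.2428 0.0445; -0.1548 0.0445 1.2178]  S=[1.4789 -0.0630; -0.0630 1.6334]  K=[0.5701 -0.0047; -0.0736 0.7489; -0.2113 0.2034]  nu=[2.9433, 0.3660]  x^+=[-0.2831, -1.7872, 3.1247]  P^+=[0.3407 -0.0550 0.0323; -0.0550 0.3117 -0.2381; 0.0323 -0.2381 1.0788]
step 2: x^-=[0.0960, -1.6458, 3.3431]  P^-=[0.6241 -0.1171 0.0286; -0.1171 0.5240 -0.1616; 0.0286 -0.1616 1.3997]  S=[1.2335 0.0009; 0.0009 0.8396]  K=[0.5027 0.0029; -0.0770 0.5471; -0.1358 0.2639]  nu=[-2.2580, -2.6942]  x^+=[-1.0469, -2.9459, 2.9389]  P^+=[0.3124 -0.0710 0.1121; -0.0710 0.2655 -0.2957; 0.1121 -0.2957 1.3185]
step 3: x^-=[-0.4293, -2.7932, 3.2275]  P^-=[0.6122 -0.1212 0.1249; -0.1212 0.4696 -0.2205; 0.1249 -0.2205 1.6362]  S=[1.1992 0.0176; 0.0176 0.7782]  K=[0.4956 0.0180; -0.0827 0.5008; -0.0915 0.3154]  nu=[3.4112, 1.0590]  x^+=[1.2803, -2.5448, 3.2495]  P^+=[0.3170 -0.0834 0.1722; -0.0834 0.2677 -0.3512; 0.1722 -0.3512 1.5498]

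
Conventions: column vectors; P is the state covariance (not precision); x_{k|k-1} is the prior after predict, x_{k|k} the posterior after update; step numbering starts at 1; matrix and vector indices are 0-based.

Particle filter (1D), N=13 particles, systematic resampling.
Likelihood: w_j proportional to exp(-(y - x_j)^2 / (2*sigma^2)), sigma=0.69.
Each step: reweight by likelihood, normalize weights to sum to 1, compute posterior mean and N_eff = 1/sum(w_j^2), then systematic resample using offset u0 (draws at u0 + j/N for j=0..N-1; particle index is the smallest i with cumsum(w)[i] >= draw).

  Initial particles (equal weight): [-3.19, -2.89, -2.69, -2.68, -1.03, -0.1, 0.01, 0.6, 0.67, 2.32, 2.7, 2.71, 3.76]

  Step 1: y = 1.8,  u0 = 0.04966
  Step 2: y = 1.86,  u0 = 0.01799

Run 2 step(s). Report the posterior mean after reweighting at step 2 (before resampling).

step 1: w=[0.0000, 0.0000, 0.0000, 0.0000, 0.0001, 0.0105, 0.0160, 0.1022, 0.1213, 0.3492, 0.1981, 0.1944, 0.0082]  mean=2.0442  Neff=4.4535  idx=[7, 7, 8, 9, 9, 9, 9, 9, 10, 10, 11, 11, 11]
step 2: w=[0.0271, 0.0271, 0.0324, 0.1150, 0.1150, 0.1150, 0.1150, 0.1150, 0.0684, 0.0684, 0.0672, 0.0672, 0.0672]  mean=2.3039  Neff=10.9257  idx=[0, 3, 3, 4, 5, 5, 6, 7, 7, 8, 9, 10, 12]

post_mean = 2.3039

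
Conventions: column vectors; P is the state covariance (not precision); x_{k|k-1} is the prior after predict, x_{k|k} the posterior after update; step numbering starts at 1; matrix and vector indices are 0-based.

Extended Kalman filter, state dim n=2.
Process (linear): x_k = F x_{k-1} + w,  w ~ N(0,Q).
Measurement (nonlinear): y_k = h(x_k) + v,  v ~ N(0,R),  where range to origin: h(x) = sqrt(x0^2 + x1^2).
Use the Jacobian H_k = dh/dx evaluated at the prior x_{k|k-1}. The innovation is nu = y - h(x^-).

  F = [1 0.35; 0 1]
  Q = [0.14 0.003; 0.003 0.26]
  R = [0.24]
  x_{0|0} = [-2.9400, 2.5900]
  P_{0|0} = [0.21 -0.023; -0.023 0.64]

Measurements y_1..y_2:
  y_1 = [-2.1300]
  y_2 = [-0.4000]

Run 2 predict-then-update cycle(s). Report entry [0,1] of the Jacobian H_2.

H_jac[0,1] = -0.6381

step 1: x^-=[-2.0335, 2.5900]  P^-=[0.4123 0.2040; 0.2040 0.9000]  H_jac=[-0.6175 0.7865]  S=[0.7558]  K=[-0.1246; 0.7699]  nu=[-5.4229]  x^+=[-1.3579, -1.5850]  P^+=[0.4006 0.2765; 0.2765 0.4520]
step 2: x^-=[-1.9127, -1.5850]  P^-=[0.7895 0.4377; 0.4377 0.7120]  H_jac=[-0.7700 -0.6381]  S=[1.4280]  K=[-0.6213; -0.5541]  nu=[-2.8841]  x^+=[-0.1209, 0.0132]  P^+=[0.2383 -0.0539; -0.0539 0.2735]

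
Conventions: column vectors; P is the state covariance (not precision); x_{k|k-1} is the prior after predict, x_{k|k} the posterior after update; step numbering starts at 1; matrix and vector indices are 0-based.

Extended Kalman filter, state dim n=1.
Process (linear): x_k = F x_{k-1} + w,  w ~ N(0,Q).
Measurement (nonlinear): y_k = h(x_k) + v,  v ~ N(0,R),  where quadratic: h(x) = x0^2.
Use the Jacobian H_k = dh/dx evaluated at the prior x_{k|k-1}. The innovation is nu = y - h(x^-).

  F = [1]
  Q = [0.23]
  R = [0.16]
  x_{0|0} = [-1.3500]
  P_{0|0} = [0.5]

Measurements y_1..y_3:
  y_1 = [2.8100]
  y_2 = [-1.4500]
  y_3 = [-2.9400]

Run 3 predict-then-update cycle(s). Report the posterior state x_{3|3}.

x_post = [1.4311]

step 1: x^-=[-1.3500]  P^-=[0.7300]  H_jac=[-2.7000]  S=[5.4817]  K=[-0.3596]  nu=[0.9875]  x^+=[-1.7051]  P^+=[0.0213]
step 2: x^-=[-1.7051]  P^-=[0.2513]  H_jac=[-3.4101]  S=[3.0825]  K=[-0.2780]  nu=[-4.3572]  x^+=[-0.4937]  P^+=[0.0130]
step 3: x^-=[-0.4937]  P^-=[0.2430]  H_jac=[-0.9873]  S=[0.3969]  K=[-0.6046]  nu=[-3.1837]  x^+=[1.4311]  P^+=[0.0980]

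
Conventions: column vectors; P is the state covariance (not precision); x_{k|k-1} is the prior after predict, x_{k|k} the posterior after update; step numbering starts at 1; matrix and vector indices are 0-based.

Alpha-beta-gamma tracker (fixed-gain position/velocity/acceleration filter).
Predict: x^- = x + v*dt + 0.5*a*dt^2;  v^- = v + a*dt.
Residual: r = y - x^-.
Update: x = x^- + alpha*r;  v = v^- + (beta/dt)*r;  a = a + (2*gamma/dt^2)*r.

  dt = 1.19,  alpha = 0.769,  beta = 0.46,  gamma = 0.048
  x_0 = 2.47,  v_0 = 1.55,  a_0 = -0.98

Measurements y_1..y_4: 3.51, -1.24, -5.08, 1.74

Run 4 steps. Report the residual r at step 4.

step 1: x_pred=3.6206  r=-0.1106  x^+=3.5356  v^+=0.3410  a^+=-0.9875
step 2: x_pred=3.2422  r=-4.4822  x^+=-0.2046  v^+=-2.5667  a^+=-1.2914
step 3: x_pred=-4.1733  r=-0.9067  x^+=-4.8706  v^+=-4.4539  a^+=-1.3528
step 4: x_pred=-11.1285  r=12.8685  x^+=-1.2326  v^+=-1.0893  a^+=-0.4804

resid = 12.8685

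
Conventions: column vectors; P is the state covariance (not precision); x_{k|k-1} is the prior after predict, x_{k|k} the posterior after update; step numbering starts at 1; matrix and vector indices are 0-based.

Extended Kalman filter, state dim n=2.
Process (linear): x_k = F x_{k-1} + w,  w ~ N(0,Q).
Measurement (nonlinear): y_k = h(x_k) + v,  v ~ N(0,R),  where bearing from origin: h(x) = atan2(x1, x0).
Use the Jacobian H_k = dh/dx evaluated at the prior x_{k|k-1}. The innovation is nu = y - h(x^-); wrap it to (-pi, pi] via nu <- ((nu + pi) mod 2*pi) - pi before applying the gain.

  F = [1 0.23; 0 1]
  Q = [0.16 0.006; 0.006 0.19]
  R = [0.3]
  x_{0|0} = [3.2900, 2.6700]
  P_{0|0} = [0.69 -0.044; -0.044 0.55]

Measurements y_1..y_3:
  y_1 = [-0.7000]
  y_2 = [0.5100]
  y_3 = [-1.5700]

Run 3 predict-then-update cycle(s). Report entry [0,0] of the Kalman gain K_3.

step 1: x^-=[3.9041, 2.6700]  P^-=[0.8589 0.0885; 0.0885 0.7400]  H_jac=[-0.1194 0.1745]  S=[0.3311]  K=[-0.2630; 0.3582]  nu=[-1.2998]  x^+=[4.2459, 2.2045]  P^+=[0.8360 0.1197; 0.1197 0.6975]
step 2: x^-=[4.7529, 2.2045]  P^-=[1.0879 0.2861; 0.2861 0.8875]  H_jac=[-0.0803 0.1731]  S=[0.3257]  K=[-0.1162; 0.4013]  nu=[0.0757]  x^+=[4.7441, 2.2348]  P^+=[1.0835 0.3013; 0.3013 0.8351]
step 3: x^-=[5.2581, 2.2348]  P^-=[1.4263 0.4994; 0.4994 1.0251]  H_jac=[-0.0685 0.1611]  S=[0.3223]  K=[-0.0534; 0.4063]  nu=[-1.9719]  x^+=[5.3635, 1.4337]  P^+=[1.4254 0.5064; 0.5064 0.9719]

K[0,0] = -0.0534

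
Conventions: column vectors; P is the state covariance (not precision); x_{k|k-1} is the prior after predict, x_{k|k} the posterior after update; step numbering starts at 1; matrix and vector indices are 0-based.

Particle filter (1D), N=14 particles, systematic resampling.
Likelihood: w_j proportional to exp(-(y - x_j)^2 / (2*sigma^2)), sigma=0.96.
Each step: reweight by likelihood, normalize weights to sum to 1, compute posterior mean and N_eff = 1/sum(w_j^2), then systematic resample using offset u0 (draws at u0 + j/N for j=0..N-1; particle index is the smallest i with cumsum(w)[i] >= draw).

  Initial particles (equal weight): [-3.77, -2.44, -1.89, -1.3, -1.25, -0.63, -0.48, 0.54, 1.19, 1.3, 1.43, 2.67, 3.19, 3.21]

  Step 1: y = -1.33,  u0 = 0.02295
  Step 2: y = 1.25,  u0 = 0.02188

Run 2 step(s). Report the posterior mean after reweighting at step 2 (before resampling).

step 1: w=[0.0078, 0.1014, 0.1669, 0.1977, 0.1971, 0.1516, 0.1337, 0.0297, 0.0063, 0.0046, 0.0032, 0.0000, 0.0000, 0.0000]  mean=-1.2211  Neff=6.3319  idx=[1, 1, 2, 2, 3, 3, 3, 4, 4, 4, 5, 5, 6, 6]
step 2: w=[0.0007, 0.0007, 0.0054, 0.0054, 0.0331, 0.0331, 0.0331, 0.0379, 0.0379, 0.0379, 0.1655, 0.1655, 0.2220, 0.2220]  mean=-0.7164  Neff=6.2120  idx=[4, 6, 8, 10, 10, 10, 11, 11, 12, 12, 12, 13, 13, 13]

post_mean = -0.7164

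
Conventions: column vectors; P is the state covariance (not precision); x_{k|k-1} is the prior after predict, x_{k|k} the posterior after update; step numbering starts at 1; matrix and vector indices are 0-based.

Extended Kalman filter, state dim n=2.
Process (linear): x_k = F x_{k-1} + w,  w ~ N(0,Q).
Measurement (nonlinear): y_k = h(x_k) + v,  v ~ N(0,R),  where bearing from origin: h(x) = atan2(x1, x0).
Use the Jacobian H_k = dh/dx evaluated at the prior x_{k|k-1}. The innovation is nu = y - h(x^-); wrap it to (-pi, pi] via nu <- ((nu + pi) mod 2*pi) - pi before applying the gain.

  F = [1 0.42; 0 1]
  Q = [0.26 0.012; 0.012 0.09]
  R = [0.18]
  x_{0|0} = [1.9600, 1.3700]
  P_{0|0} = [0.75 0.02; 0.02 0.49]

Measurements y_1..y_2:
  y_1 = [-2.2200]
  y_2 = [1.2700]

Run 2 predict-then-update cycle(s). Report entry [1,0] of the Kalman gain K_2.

K[1,0] = 0.7316

step 1: x^-=[2.5354, 1.3700]  P^-=[1.1132 0.2378; 0.2378 0.5800]  H_jac=[-0.1650 0.3053]  S=[0.2404]  K=[-0.4619; 0.5734]  nu=[-2.7154]  x^+=[3.7897, -0.1869]  P^+=[1.0619 0.3015; 0.3015 0.5010]
step 2: x^-=[3.7112, -0.1869]  P^-=[1.6635 0.5239; 0.5239 0.5910]  H_jac=[0.0135 0.2688]  S=[0.2268]  K=[0.7201; 0.7316]  nu=[1.3203]  x^+=[4.6619, 0.7790]  P^+=[1.5459 0.4044; 0.4044 0.4696]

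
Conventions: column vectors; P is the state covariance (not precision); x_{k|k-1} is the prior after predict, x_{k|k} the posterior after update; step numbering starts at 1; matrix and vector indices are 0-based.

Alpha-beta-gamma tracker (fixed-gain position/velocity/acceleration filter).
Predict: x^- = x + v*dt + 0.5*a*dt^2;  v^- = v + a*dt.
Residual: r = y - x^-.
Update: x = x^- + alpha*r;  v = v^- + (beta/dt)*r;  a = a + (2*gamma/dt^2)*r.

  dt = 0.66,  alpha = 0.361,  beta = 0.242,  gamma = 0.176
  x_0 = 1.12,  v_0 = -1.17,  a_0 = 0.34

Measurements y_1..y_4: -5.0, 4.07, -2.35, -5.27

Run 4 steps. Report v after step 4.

v_post = 0.0287

step 1: x_pred=0.4219  r=-5.4219  x^+=-1.5354  v^+=-2.9336  a^+=-4.0413
step 2: x_pred=-4.3518  r=8.4218  x^+=-1.3115  v^+=-2.5129  a^+=2.7642
step 3: x_pred=-2.3680  r=0.0180  x^+=-2.3615  v^+=-0.6819  a^+=2.7787
step 4: x_pred=-2.2063  r=-3.0637  x^+=-3.3123  v^+=0.0287  a^+=0.3031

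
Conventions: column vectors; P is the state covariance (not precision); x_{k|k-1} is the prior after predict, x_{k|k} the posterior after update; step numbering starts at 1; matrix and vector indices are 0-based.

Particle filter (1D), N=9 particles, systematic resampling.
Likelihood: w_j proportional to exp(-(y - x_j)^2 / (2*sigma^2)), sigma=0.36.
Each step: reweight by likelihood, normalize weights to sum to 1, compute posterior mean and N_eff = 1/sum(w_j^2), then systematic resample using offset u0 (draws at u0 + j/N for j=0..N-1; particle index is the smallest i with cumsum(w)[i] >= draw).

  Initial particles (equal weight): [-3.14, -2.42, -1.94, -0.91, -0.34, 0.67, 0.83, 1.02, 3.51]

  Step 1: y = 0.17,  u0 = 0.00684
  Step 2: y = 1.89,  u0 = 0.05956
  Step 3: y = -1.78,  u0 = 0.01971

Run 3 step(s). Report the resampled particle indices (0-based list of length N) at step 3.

step 1: w=[0.0000, 0.0000, 0.0000, 0.0110, 0.3642, 0.3786, 0.1850, 0.0612, 0.0000]  mean=0.3358  Neff=3.1841  idx=[3, 4, 4, 4, 5, 5, 5, 6, 6]
step 2: w=[0.0000, 0.0000, 0.0000, 0.0000, 0.0895, 0.0895, 0.0895, 0.3657, 0.3657]  mean=0.7870  Neff=3.4300  idx=[4, 5, 7, 7, 7, 7, 8, 8, 8]
step 3: w=[0.4333, 0.4333, 0.0191, 0.0191, 0.0191, 0.0191, 0.0191, 0.0191, 0.0191]  mean=0.6914  Neff=2.6456  idx=[0, 0, 0, 0, 1, 1, 1, 1, 4]

resampled_idx = [0, 0, 0, 0, 1, 1, 1, 1, 4]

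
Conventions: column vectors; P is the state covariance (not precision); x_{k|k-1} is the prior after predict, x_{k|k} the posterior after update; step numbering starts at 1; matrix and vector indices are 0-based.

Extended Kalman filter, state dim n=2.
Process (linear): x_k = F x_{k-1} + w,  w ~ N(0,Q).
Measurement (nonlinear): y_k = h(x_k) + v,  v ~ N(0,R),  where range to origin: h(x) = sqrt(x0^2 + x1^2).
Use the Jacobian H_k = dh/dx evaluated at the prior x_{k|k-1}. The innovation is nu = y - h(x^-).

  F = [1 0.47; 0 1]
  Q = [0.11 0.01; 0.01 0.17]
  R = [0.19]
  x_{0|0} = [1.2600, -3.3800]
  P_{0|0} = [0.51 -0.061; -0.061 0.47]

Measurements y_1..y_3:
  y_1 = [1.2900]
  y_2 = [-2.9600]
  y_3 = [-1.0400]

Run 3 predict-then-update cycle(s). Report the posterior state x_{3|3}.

step 1: x^-=[-0.3286, -3.3800]  P^-=[0.6665 0.1699; 0.1699 0.6400]  H_jac=[-0.0968 -0.9953]  S=[0.8630]  K=[-0.2707; -0.7572]  nu=[-2.1059]  x^+=[0.2414, -1.7854]  P^+=[0.6033 -0.0070; -0.0070 0.1452]
step 2: x^-=[-0.5977, -1.7854]  P^-=[0.7388 0.0713; 0.0713 0.3152]  H_jac=[-0.3175 -0.9483]  S=[0.5908]  K=[-0.5114; -0.5442]  nu=[-4.8428]  x^+=[1.8787, 0.8502]  P^+=[0.5843 -0.0931; -0.0931 0.1402]
step 3: x^-=[2.2783, 0.8502]  P^-=[0.6377 -0.0172; -0.0172 0.3102]  H_jac=[0.9369 0.3496]  S=[0.7764]  K=[0.7618; 0.1189]  nu=[-3.4718]  x^+=[-0.3664, 0.4374]  P^+=[0.1872 -0.0876; -0.0876 0.2992]

x_post = [-0.3664, 0.4374]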